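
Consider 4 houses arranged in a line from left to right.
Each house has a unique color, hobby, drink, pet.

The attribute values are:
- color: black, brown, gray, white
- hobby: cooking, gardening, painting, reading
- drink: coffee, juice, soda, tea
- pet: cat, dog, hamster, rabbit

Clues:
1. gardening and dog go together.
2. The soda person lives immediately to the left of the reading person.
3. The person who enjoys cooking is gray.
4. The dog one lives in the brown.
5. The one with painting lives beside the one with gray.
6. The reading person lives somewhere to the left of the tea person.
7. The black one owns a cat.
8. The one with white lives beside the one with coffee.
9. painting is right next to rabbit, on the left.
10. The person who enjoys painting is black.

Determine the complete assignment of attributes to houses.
Solution:

House | Color | Hobby | Drink | Pet
-----------------------------------
  1   | brown | gardening | soda | dog
  2   | white | reading | juice | hamster
  3   | black | painting | coffee | cat
  4   | gray | cooking | tea | rabbit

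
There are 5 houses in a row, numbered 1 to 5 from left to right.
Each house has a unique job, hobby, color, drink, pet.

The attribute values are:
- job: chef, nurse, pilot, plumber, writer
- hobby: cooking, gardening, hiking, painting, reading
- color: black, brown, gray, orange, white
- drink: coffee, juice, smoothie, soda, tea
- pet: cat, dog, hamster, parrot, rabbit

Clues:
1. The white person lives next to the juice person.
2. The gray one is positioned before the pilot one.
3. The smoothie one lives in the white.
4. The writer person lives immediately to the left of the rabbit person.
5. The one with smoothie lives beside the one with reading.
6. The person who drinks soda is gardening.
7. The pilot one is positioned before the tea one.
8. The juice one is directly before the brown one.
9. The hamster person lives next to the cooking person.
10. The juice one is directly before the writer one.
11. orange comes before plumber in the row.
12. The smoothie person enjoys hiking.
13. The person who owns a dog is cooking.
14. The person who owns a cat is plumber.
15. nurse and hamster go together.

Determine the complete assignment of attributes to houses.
Solution:

House | Job | Hobby | Color | Drink | Pet
-----------------------------------------
  1   | chef | hiking | white | smoothie | parrot
  2   | nurse | reading | gray | juice | hamster
  3   | writer | cooking | brown | coffee | dog
  4   | pilot | gardening | orange | soda | rabbit
  5   | plumber | painting | black | tea | cat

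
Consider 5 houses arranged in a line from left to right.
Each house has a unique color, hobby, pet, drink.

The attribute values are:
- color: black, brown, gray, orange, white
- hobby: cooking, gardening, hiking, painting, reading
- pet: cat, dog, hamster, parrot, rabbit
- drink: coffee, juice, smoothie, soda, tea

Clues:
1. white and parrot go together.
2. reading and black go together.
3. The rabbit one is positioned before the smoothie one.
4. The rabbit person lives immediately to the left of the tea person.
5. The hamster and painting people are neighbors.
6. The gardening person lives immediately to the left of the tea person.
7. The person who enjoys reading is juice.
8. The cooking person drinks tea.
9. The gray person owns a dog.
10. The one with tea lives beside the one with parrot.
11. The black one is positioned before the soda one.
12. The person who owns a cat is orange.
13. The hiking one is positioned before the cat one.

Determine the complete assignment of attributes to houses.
Solution:

House | Color | Hobby | Pet | Drink
-----------------------------------
  1   | brown | gardening | rabbit | coffee
  2   | gray | cooking | dog | tea
  3   | white | hiking | parrot | smoothie
  4   | black | reading | hamster | juice
  5   | orange | painting | cat | soda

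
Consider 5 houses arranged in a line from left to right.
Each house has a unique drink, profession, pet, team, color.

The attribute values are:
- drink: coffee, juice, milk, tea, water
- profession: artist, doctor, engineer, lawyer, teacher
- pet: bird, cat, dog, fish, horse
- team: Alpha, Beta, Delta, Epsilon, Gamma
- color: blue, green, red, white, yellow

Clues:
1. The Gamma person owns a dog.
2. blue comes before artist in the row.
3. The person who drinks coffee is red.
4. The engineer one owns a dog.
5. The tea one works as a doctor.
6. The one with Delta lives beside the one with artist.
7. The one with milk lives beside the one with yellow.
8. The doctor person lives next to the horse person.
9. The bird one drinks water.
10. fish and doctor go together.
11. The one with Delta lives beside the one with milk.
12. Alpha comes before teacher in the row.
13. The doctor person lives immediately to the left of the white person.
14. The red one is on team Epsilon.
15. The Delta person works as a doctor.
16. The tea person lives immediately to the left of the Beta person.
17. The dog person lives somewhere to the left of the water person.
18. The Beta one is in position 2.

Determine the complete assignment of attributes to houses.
Solution:

House | Drink | Profession | Pet | Team | Color
-----------------------------------------------
  1   | tea | doctor | fish | Delta | blue
  2   | milk | artist | horse | Beta | white
  3   | juice | engineer | dog | Gamma | yellow
  4   | water | lawyer | bird | Alpha | green
  5   | coffee | teacher | cat | Epsilon | red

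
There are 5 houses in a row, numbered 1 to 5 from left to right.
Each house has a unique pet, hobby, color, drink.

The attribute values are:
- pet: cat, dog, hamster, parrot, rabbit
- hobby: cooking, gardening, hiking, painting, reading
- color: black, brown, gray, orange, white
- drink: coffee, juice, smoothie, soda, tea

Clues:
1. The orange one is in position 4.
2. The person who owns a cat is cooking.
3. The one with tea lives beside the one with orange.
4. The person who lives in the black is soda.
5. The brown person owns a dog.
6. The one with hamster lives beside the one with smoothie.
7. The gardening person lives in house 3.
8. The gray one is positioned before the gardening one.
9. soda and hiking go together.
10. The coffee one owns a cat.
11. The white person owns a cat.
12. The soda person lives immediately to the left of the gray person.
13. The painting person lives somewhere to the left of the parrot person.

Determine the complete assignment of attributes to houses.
Solution:

House | Pet | Hobby | Color | Drink
-----------------------------------
  1   | hamster | hiking | black | soda
  2   | rabbit | painting | gray | smoothie
  3   | dog | gardening | brown | tea
  4   | parrot | reading | orange | juice
  5   | cat | cooking | white | coffee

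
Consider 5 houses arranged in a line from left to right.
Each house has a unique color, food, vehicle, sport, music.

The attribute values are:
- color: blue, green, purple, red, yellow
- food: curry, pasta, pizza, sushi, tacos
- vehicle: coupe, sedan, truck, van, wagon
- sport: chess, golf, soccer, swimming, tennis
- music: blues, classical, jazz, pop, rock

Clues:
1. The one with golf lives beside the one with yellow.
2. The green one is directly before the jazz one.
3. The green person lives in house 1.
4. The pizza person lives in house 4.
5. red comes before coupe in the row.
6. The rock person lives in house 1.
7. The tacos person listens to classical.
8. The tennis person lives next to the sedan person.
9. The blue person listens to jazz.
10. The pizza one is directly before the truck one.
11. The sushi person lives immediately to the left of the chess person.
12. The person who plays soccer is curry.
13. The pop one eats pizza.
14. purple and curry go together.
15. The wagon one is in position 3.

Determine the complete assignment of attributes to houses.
Solution:

House | Color | Food | Vehicle | Sport | Music
----------------------------------------------
  1   | green | sushi | van | tennis | rock
  2   | blue | pasta | sedan | chess | jazz
  3   | red | tacos | wagon | golf | classical
  4   | yellow | pizza | coupe | swimming | pop
  5   | purple | curry | truck | soccer | blues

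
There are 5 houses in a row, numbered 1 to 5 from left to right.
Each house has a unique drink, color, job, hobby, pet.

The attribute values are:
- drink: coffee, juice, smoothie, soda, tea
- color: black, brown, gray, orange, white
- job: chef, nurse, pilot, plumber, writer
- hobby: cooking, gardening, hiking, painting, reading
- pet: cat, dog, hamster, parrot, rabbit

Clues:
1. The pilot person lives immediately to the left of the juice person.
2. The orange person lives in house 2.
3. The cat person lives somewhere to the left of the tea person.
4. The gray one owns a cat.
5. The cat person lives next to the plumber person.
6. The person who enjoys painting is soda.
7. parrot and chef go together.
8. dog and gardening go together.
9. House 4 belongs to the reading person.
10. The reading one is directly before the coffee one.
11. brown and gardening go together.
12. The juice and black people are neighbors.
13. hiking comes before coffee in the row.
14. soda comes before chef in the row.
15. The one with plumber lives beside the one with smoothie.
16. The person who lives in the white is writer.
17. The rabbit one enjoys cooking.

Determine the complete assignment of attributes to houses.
Solution:

House | Drink | Color | Job | Hobby | Pet
-----------------------------------------
  1   | soda | gray | pilot | painting | cat
  2   | juice | orange | plumber | cooking | rabbit
  3   | smoothie | black | chef | hiking | parrot
  4   | tea | white | writer | reading | hamster
  5   | coffee | brown | nurse | gardening | dog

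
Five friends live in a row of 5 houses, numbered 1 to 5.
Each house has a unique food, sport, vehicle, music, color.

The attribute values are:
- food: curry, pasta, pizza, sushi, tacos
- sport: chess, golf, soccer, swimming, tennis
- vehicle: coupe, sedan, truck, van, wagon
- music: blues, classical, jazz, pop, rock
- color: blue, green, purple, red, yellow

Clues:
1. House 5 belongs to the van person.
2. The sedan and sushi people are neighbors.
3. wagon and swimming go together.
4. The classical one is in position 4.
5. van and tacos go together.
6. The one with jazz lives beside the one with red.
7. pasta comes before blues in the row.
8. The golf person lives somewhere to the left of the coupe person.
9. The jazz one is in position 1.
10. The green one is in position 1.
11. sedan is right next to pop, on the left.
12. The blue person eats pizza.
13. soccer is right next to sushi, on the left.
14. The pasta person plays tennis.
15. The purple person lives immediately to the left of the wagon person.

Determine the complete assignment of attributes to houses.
Solution:

House | Food | Sport | Vehicle | Music | Color
----------------------------------------------
  1   | curry | soccer | sedan | jazz | green
  2   | sushi | golf | truck | pop | red
  3   | pasta | tennis | coupe | rock | purple
  4   | pizza | swimming | wagon | classical | blue
  5   | tacos | chess | van | blues | yellow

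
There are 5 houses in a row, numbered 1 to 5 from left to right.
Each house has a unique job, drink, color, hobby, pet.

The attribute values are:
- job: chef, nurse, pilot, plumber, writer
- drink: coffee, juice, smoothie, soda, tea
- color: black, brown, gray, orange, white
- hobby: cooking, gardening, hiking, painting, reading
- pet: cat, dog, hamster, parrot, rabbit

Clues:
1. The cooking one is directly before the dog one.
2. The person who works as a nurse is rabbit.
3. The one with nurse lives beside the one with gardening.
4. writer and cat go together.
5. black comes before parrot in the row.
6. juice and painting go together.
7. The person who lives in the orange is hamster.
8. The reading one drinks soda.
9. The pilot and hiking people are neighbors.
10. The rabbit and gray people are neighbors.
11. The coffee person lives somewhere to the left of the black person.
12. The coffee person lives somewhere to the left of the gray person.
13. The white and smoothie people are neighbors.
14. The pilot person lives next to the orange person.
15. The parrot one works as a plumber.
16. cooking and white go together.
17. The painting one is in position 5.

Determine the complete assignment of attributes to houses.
Solution:

House | Job | Drink | Color | Hobby | Pet
-----------------------------------------
  1   | nurse | coffee | white | cooking | rabbit
  2   | pilot | smoothie | gray | gardening | dog
  3   | chef | tea | orange | hiking | hamster
  4   | writer | soda | black | reading | cat
  5   | plumber | juice | brown | painting | parrot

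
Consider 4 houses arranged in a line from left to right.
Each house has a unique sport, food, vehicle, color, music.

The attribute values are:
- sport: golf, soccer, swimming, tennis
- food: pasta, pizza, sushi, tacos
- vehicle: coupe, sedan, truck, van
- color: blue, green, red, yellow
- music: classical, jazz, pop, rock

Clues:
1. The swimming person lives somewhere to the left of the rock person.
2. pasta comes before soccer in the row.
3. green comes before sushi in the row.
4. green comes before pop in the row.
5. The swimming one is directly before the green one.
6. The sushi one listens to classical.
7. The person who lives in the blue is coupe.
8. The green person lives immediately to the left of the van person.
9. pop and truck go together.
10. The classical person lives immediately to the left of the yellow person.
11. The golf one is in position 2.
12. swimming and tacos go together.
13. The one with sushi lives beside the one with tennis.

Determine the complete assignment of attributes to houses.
Solution:

House | Sport | Food | Vehicle | Color | Music
----------------------------------------------
  1   | swimming | tacos | coupe | blue | jazz
  2   | golf | pasta | sedan | green | rock
  3   | soccer | sushi | van | red | classical
  4   | tennis | pizza | truck | yellow | pop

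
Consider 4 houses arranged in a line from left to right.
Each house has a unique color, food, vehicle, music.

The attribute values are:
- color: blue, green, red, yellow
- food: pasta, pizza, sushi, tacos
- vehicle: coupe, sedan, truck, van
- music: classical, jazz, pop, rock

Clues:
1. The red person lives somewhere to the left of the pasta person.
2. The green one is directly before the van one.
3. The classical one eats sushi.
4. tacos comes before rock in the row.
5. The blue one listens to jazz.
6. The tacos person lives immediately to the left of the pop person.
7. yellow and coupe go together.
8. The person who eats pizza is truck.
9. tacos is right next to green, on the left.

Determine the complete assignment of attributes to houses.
Solution:

House | Color | Food | Vehicle | Music
--------------------------------------
  1   | blue | tacos | sedan | jazz
  2   | green | pizza | truck | pop
  3   | red | sushi | van | classical
  4   | yellow | pasta | coupe | rock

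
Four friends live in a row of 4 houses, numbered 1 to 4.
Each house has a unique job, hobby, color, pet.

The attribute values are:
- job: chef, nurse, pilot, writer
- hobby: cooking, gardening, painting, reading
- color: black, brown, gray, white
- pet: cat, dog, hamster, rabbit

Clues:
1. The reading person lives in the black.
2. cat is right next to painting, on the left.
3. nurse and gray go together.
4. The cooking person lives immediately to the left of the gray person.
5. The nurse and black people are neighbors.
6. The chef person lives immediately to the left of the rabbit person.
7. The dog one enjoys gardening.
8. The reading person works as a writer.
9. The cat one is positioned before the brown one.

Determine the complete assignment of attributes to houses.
Solution:

House | Job | Hobby | Color | Pet
---------------------------------
  1   | chef | cooking | white | cat
  2   | nurse | painting | gray | rabbit
  3   | writer | reading | black | hamster
  4   | pilot | gardening | brown | dog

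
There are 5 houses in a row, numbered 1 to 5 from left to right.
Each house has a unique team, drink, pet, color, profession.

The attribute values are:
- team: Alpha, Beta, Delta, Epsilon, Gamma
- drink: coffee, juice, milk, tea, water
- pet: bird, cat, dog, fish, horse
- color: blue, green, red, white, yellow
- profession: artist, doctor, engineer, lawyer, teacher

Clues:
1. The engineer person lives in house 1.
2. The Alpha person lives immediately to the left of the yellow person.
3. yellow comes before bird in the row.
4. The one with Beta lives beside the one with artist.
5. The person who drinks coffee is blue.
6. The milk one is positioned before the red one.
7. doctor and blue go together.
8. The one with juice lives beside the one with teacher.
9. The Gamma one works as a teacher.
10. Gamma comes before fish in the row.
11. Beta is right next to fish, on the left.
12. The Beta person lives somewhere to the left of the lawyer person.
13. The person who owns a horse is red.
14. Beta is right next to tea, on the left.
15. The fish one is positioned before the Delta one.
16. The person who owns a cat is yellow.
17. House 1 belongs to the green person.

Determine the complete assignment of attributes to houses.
Solution:

House | Team | Drink | Pet | Color | Profession
-----------------------------------------------
  1   | Alpha | juice | dog | green | engineer
  2   | Gamma | milk | cat | yellow | teacher
  3   | Beta | coffee | bird | blue | doctor
  4   | Epsilon | tea | fish | white | artist
  5   | Delta | water | horse | red | lawyer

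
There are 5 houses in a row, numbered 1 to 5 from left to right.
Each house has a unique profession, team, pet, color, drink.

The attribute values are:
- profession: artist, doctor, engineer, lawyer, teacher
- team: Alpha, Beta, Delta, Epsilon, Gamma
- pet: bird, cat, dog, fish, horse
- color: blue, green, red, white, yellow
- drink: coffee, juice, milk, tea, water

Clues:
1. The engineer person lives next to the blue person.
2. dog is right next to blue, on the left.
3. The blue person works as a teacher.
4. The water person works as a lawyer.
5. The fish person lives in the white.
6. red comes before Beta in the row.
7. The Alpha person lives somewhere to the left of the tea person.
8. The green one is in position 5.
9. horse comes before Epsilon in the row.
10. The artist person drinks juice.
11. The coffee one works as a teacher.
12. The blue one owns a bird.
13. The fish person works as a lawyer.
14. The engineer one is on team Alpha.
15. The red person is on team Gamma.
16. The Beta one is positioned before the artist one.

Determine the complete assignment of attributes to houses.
Solution:

House | Profession | Team | Pet | Color | Drink
-----------------------------------------------
  1   | engineer | Alpha | dog | yellow | milk
  2   | teacher | Delta | bird | blue | coffee
  3   | doctor | Gamma | horse | red | tea
  4   | lawyer | Beta | fish | white | water
  5   | artist | Epsilon | cat | green | juice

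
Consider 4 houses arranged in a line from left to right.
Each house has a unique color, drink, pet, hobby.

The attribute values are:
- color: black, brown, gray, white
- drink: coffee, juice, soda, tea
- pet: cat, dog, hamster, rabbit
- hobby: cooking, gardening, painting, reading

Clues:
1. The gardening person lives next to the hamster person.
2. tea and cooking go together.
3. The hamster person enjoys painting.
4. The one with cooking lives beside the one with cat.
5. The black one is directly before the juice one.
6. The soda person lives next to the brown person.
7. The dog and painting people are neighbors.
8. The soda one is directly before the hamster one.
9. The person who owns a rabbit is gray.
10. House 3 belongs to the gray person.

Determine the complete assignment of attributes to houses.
Solution:

House | Color | Drink | Pet | Hobby
-----------------------------------
  1   | black | soda | dog | gardening
  2   | brown | juice | hamster | painting
  3   | gray | tea | rabbit | cooking
  4   | white | coffee | cat | reading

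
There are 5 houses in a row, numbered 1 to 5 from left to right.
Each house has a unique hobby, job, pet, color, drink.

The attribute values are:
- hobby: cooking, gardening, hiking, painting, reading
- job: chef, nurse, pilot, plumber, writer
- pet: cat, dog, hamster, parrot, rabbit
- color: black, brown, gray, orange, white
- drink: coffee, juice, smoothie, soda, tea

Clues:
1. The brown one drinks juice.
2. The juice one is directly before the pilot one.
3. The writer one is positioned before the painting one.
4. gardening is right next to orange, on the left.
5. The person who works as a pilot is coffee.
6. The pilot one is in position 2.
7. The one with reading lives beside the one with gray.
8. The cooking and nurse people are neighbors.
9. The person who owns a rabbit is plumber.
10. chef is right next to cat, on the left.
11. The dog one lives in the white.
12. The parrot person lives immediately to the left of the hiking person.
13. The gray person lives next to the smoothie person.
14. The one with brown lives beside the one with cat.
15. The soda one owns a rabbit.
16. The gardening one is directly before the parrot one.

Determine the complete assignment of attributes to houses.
Solution:

House | Hobby | Job | Pet | Color | Drink
-----------------------------------------
  1   | reading | chef | hamster | brown | juice
  2   | gardening | pilot | cat | gray | coffee
  3   | cooking | writer | parrot | orange | smoothie
  4   | hiking | nurse | dog | white | tea
  5   | painting | plumber | rabbit | black | soda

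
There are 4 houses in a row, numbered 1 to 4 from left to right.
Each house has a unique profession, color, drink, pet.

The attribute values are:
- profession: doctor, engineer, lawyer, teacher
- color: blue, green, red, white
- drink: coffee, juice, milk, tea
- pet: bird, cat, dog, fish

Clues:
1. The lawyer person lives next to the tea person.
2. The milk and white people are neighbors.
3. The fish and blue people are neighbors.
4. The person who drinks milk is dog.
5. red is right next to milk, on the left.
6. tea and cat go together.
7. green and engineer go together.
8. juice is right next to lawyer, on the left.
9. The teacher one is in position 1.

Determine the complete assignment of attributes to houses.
Solution:

House | Profession | Color | Drink | Pet
----------------------------------------
  1   | teacher | red | juice | fish
  2   | lawyer | blue | milk | dog
  3   | doctor | white | tea | cat
  4   | engineer | green | coffee | bird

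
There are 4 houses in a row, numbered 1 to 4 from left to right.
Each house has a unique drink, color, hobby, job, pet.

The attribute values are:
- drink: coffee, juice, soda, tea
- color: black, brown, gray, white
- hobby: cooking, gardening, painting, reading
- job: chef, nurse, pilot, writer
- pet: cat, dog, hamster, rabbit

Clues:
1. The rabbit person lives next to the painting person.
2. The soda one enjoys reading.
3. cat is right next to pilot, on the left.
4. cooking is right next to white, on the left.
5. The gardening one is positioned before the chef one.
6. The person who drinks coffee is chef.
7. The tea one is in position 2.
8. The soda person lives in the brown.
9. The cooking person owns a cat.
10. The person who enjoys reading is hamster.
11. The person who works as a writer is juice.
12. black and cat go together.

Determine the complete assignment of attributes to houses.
Solution:

House | Drink | Color | Hobby | Job | Pet
-----------------------------------------
  1   | juice | black | cooking | writer | cat
  2   | tea | white | gardening | pilot | rabbit
  3   | coffee | gray | painting | chef | dog
  4   | soda | brown | reading | nurse | hamster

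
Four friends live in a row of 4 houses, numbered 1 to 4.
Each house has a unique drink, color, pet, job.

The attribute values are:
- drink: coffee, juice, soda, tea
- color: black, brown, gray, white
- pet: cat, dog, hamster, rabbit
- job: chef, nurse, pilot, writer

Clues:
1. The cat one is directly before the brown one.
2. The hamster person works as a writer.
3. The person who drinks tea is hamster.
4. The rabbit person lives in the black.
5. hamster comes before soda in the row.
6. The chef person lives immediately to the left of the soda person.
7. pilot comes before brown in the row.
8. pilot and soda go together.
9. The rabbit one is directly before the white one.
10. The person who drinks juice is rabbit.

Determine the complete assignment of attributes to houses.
Solution:

House | Drink | Color | Pet | Job
---------------------------------
  1   | tea | gray | hamster | writer
  2   | juice | black | rabbit | chef
  3   | soda | white | cat | pilot
  4   | coffee | brown | dog | nurse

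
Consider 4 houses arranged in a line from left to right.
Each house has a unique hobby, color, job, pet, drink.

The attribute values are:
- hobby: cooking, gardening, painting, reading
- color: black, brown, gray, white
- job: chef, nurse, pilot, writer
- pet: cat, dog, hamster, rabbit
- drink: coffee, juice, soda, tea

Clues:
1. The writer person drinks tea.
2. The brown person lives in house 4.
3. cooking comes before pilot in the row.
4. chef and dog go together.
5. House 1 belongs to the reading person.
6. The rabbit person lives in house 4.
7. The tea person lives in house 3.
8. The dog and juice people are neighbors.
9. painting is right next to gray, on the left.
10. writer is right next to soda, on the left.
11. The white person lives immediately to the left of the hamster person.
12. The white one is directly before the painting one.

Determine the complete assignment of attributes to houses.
Solution:

House | Hobby | Color | Job | Pet | Drink
-----------------------------------------
  1   | reading | white | chef | dog | coffee
  2   | painting | black | nurse | hamster | juice
  3   | cooking | gray | writer | cat | tea
  4   | gardening | brown | pilot | rabbit | soda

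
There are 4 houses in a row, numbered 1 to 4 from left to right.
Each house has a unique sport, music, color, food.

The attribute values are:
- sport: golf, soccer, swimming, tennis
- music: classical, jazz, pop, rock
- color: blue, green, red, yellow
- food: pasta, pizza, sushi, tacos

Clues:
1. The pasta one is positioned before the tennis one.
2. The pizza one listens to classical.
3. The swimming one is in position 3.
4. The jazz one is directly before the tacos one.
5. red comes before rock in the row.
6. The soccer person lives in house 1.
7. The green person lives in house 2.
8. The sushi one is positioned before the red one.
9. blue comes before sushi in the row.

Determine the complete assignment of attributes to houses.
Solution:

House | Sport | Music | Color | Food
------------------------------------
  1   | soccer | classical | blue | pizza
  2   | golf | pop | green | sushi
  3   | swimming | jazz | red | pasta
  4   | tennis | rock | yellow | tacos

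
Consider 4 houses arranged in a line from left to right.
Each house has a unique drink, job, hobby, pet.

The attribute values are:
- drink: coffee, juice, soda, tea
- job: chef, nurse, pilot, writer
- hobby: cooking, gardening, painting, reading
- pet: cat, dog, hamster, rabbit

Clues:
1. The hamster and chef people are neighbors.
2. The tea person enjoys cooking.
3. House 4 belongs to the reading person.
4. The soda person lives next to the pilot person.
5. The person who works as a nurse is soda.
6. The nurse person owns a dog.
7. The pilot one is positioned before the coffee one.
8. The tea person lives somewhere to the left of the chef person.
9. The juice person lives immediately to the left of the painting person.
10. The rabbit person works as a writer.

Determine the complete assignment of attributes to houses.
Solution:

House | Drink | Job | Hobby | Pet
---------------------------------
  1   | juice | writer | gardening | rabbit
  2   | soda | nurse | painting | dog
  3   | tea | pilot | cooking | hamster
  4   | coffee | chef | reading | cat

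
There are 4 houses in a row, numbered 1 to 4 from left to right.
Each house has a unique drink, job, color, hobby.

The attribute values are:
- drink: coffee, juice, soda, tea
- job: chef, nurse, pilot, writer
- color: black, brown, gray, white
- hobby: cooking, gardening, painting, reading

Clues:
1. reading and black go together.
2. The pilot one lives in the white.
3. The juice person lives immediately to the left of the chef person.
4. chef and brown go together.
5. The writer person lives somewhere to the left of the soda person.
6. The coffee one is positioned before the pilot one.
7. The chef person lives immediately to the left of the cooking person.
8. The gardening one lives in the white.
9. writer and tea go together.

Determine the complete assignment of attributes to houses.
Solution:

House | Drink | Job | Color | Hobby
-----------------------------------
  1   | juice | nurse | black | reading
  2   | coffee | chef | brown | painting
  3   | tea | writer | gray | cooking
  4   | soda | pilot | white | gardening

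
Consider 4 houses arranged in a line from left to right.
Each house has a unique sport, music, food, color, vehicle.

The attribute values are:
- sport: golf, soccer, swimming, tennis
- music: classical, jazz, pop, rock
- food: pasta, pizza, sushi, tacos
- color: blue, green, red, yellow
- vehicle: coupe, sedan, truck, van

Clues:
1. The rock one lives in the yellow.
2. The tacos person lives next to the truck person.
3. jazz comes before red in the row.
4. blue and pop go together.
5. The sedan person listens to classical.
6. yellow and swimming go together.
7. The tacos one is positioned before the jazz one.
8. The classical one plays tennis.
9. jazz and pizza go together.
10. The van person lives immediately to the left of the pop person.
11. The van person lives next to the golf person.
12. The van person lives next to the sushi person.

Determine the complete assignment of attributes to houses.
Solution:

House | Sport | Music | Food | Color | Vehicle
----------------------------------------------
  1   | swimming | rock | tacos | yellow | van
  2   | golf | pop | sushi | blue | truck
  3   | soccer | jazz | pizza | green | coupe
  4   | tennis | classical | pasta | red | sedan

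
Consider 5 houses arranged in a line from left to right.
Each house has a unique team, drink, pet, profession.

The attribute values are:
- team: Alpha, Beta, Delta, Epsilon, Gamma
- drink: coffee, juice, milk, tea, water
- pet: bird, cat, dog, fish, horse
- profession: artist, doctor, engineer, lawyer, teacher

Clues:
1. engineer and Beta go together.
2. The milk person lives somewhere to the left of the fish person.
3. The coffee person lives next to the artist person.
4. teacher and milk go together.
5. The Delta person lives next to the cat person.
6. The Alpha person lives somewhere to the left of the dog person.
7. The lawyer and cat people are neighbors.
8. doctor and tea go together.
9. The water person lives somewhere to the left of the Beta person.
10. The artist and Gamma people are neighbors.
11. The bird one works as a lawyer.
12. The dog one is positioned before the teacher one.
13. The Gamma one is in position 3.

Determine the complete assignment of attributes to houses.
Solution:

House | Team | Drink | Pet | Profession
---------------------------------------
  1   | Delta | coffee | bird | lawyer
  2   | Alpha | water | cat | artist
  3   | Gamma | tea | dog | doctor
  4   | Epsilon | milk | horse | teacher
  5   | Beta | juice | fish | engineer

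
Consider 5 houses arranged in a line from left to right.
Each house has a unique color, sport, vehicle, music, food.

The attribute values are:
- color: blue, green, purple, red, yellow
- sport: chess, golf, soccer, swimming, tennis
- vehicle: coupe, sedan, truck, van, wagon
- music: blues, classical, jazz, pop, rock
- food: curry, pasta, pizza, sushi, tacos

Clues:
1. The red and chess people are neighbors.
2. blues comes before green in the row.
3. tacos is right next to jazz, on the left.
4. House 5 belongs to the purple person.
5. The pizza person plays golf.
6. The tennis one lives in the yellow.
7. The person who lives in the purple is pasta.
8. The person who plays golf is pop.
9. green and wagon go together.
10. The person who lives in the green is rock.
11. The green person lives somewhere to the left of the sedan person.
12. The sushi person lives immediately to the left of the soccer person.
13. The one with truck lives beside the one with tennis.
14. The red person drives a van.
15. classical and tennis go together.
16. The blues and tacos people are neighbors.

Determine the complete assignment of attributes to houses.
Solution:

House | Color | Sport | Vehicle | Music | Food
----------------------------------------------
  1   | blue | golf | truck | pop | pizza
  2   | yellow | tennis | coupe | classical | sushi
  3   | red | soccer | van | blues | curry
  4   | green | chess | wagon | rock | tacos
  5   | purple | swimming | sedan | jazz | pasta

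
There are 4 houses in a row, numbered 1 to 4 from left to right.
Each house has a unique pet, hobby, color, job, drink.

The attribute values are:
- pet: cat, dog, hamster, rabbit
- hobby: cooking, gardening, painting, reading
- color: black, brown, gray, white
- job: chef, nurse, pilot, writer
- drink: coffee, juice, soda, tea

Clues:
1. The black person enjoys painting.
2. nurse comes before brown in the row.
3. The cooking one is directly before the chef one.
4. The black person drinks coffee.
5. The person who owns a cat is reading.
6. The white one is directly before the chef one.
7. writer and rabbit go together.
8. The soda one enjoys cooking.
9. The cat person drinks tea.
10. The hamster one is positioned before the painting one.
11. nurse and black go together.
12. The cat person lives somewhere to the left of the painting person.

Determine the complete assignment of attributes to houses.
Solution:

House | Pet | Hobby | Color | Job | Drink
-----------------------------------------
  1   | hamster | cooking | white | pilot | soda
  2   | cat | reading | gray | chef | tea
  3   | dog | painting | black | nurse | coffee
  4   | rabbit | gardening | brown | writer | juice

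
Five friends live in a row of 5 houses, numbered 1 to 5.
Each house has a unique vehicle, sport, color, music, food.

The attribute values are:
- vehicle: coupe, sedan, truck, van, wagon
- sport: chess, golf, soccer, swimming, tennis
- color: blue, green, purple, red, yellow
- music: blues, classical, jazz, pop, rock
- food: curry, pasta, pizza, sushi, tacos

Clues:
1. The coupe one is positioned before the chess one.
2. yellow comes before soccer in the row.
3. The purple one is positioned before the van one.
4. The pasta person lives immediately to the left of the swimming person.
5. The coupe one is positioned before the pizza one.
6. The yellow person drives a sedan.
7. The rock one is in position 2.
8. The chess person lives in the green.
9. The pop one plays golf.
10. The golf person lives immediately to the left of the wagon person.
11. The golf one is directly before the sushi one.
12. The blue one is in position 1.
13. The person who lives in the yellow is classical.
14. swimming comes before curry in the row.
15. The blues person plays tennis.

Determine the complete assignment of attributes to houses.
Solution:

House | Vehicle | Sport | Color | Music | Food
----------------------------------------------
  1   | coupe | golf | blue | pop | tacos
  2   | wagon | chess | green | rock | sushi
  3   | truck | tennis | purple | blues | pasta
  4   | sedan | swimming | yellow | classical | pizza
  5   | van | soccer | red | jazz | curry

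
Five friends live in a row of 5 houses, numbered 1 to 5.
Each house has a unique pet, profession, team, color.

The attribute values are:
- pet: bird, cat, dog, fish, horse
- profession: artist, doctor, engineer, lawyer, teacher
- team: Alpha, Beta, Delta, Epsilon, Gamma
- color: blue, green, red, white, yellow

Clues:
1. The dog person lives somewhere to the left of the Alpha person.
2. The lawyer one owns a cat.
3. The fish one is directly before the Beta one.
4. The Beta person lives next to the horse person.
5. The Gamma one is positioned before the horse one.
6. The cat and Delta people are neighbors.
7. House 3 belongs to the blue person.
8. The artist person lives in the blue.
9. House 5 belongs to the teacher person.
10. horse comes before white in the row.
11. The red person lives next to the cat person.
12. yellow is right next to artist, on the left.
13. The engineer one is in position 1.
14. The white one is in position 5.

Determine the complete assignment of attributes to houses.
Solution:

House | Pet | Profession | Team | Color
---------------------------------------
  1   | fish | engineer | Gamma | red
  2   | cat | lawyer | Beta | yellow
  3   | horse | artist | Delta | blue
  4   | dog | doctor | Epsilon | green
  5   | bird | teacher | Alpha | white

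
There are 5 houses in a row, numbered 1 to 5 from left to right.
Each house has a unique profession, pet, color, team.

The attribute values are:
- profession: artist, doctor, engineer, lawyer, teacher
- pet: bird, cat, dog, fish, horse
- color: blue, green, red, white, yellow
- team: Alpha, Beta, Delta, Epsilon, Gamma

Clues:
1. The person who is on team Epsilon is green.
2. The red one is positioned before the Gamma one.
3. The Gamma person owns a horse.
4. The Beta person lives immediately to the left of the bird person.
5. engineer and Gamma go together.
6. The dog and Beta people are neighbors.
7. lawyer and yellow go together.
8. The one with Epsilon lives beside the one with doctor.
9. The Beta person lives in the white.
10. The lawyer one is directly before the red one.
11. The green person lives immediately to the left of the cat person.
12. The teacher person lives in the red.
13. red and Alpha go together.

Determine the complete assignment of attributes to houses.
Solution:

House | Profession | Pet | Color | Team
---------------------------------------
  1   | artist | dog | green | Epsilon
  2   | doctor | cat | white | Beta
  3   | lawyer | bird | yellow | Delta
  4   | teacher | fish | red | Alpha
  5   | engineer | horse | blue | Gamma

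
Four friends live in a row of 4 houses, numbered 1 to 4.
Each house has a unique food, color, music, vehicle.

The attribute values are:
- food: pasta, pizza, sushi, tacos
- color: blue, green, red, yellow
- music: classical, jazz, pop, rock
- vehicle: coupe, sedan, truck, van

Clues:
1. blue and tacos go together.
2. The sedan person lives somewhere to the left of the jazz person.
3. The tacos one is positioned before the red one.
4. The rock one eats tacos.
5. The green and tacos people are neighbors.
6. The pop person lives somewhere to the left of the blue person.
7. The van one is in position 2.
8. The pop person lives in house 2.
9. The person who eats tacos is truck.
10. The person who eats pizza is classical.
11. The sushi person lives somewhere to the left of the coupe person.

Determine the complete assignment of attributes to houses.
Solution:

House | Food | Color | Music | Vehicle
--------------------------------------
  1   | pizza | yellow | classical | sedan
  2   | sushi | green | pop | van
  3   | tacos | blue | rock | truck
  4   | pasta | red | jazz | coupe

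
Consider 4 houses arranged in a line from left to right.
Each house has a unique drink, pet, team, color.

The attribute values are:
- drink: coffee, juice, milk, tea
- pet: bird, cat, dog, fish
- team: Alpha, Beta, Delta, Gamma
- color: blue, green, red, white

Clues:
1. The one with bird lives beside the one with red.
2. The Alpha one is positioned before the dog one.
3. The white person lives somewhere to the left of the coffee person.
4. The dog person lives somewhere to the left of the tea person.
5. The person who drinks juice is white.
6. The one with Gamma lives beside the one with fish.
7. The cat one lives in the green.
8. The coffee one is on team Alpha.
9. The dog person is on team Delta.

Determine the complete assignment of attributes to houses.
Solution:

House | Drink | Pet | Team | Color
----------------------------------
  1   | juice | bird | Gamma | white
  2   | coffee | fish | Alpha | red
  3   | milk | dog | Delta | blue
  4   | tea | cat | Beta | green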